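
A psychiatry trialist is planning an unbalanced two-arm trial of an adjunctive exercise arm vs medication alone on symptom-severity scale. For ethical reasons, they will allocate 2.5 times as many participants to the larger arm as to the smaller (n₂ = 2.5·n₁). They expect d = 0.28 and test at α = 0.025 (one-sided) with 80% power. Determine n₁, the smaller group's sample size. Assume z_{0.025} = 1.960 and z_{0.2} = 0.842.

n₁ = 141

With allocation ratio k = n₂/n₁ = 2.5, Var(x̄₁−x̄₂) = σ²(1/n₁ + 1/(k·n₁)) = σ²·(k+1)/(k·n₁).
So n₁ = (1 + 1/k)·((z_{α} + z_β)/d)² = 1.400 × (2.802/0.28)².
n₁ = 1.400 × 100.14 = 140.2.
Round up: n₁ = 141, giving n₂ = ⌈2.5 × 141⌉ = ⌈352.5⌉ = 353.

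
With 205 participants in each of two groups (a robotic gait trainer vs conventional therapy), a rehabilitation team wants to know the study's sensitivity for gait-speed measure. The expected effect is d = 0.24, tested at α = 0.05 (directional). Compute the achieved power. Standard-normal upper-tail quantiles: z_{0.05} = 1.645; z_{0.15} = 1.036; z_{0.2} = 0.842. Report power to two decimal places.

power ≈ 0.78

For two equal groups, power = Φ(d·√(n/2) − z_{α}).
d·√(n/2) = 0.24 × √(205/2) = 0.24 × 10.124 = 2.430.
z_β = 2.430 − 1.645 = 0.785.
Power = Φ(0.785) = 0.784.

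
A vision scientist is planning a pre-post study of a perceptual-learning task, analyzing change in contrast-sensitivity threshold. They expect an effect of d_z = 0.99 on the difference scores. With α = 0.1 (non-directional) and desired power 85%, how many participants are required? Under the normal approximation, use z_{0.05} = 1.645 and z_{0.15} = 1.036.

n = 8 pairs

For a paired (one-sample on differences) test: n = ((z_{α/2} + z_β) / d)².
z_{α/2} + z_β = 1.645 + 1.036 = 2.681.
n = (2.681 / 0.99)² = 2.708² = 7.33.
Round up.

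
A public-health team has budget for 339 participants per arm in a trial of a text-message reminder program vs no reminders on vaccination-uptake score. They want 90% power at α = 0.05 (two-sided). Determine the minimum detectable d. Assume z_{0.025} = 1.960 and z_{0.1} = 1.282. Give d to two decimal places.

For two independent groups of n = 339 each: d_min = (z_{α/2} + z_β)·√(2/n).
z-sum = 1.960 + 1.282 = 3.242.
d_min = 3.242 × √(2/339) = 3.242 × 0.0768 = 0.249.

d_min ≈ 0.25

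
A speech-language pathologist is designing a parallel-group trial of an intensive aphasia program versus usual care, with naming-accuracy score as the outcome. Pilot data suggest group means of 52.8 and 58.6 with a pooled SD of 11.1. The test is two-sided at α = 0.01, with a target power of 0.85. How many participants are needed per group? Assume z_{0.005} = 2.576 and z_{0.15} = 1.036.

Cohen's d = |M₁ − M₂| / SD_pooled = |52.8 − 58.6| / 11.1 = 5.8 / 11.1 = 0.523.
For two independent groups with equal n: n = 2·((z_{α/2} + z_β) / d)².
z_{α/2} + z_β = 2.576 + 1.036 = 3.612.
n = 2 × (3.612 / 0.523)² = 2 × 6.906² = 2 × 47.70 = 95.4.
Round up to the next whole participant.

n = 96 per group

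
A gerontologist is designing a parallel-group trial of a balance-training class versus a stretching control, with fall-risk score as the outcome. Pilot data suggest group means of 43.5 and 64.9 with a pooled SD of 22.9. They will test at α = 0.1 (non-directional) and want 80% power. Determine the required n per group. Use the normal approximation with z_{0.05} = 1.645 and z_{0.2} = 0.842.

n = 15 per group

Cohen's d = |M₁ − M₂| / SD_pooled = |43.5 − 64.9| / 22.9 = 21.4 / 22.9 = 0.934.
For two independent groups with equal n: n = 2·((z_{α/2} + z_β) / d)².
z_{α/2} + z_β = 1.645 + 0.842 = 2.487.
n = 2 × (2.487 / 0.934)² = 2 × 2.663² = 2 × 7.09 = 14.2.
Round up to the next whole participant.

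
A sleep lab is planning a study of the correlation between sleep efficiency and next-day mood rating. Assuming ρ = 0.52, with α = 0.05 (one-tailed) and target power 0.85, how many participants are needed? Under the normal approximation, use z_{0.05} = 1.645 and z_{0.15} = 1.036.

Fisher's z: C = ½·ln((1+r)/(1−r)) = ½·ln(3.1667) = 0.5763.
n = ((z_{α} + z_β)/C)² + 3.
(1.645 + 1.036) / 0.5763 = 2.681 / 0.5763 = 4.652.
n = 4.652² + 3 = 21.64 + 3 = 24.6.
Round up.

n = 25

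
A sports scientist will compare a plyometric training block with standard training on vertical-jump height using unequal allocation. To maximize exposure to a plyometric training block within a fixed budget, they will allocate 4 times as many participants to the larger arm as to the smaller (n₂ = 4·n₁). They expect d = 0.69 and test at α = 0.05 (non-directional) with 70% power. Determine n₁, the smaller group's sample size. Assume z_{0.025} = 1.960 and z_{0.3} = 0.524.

With allocation ratio k = n₂/n₁ = 4, Var(x̄₁−x̄₂) = σ²(1/n₁ + 1/(k·n₁)) = σ²·(k+1)/(k·n₁).
So n₁ = (1 + 1/k)·((z_{α/2} + z_β)/d)² = 1.250 × (2.484/0.69)².
n₁ = 1.250 × 12.96 = 16.2.
Round up: n₁ = 17, giving n₂ = 4 × 17 = 68.

n₁ = 17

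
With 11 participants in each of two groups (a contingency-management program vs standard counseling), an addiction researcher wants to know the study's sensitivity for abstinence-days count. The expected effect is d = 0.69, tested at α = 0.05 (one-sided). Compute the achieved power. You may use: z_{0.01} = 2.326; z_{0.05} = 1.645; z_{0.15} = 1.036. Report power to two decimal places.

power ≈ 0.49

For two equal groups, power = Φ(d·√(n/2) − z_{α}).
d·√(n/2) = 0.69 × √(11/2) = 0.69 × 2.345 = 1.618.
z_β = 1.618 − 1.645 = -0.027.
Power = Φ(-0.027) = 0.489.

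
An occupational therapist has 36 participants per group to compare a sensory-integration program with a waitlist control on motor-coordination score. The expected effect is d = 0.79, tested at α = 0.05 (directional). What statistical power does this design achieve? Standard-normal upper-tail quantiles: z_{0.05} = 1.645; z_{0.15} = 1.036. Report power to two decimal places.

power ≈ 0.96

For two equal groups, power = Φ(d·√(n/2) − z_{α}).
d·√(n/2) = 0.79 × √(36/2) = 0.79 × 4.243 = 3.352.
z_β = 3.352 − 1.645 = 1.707.
Power = Φ(1.707) = 0.956.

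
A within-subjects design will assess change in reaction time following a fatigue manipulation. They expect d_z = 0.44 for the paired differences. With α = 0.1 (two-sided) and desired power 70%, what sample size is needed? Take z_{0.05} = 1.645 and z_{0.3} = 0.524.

For a paired (one-sample on differences) test: n = ((z_{α/2} + z_β) / d)².
z_{α/2} + z_β = 1.645 + 0.524 = 2.169.
n = (2.169 / 0.44)² = 4.930² = 24.30.
Round up.

n = 25 pairs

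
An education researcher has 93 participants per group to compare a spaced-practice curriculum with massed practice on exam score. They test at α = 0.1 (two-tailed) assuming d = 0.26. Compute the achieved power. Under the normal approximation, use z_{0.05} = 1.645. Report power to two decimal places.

For two equal groups, power = Φ(d·√(n/2) − z_{α/2}).
d·√(n/2) = 0.26 × √(93/2) = 0.26 × 6.819 = 1.773.
z_β = 1.773 − 1.645 = 0.128.
Power = Φ(0.128) = 0.551.

power ≈ 0.55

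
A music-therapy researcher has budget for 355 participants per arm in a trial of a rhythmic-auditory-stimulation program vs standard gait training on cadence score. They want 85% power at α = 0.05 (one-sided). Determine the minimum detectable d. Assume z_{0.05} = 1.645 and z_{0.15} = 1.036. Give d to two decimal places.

For two independent groups of n = 355 each: d_min = (z_{α} + z_β)·√(2/n).
z-sum = 1.645 + 1.036 = 2.681.
d_min = 2.681 × √(2/355) = 2.681 × 0.0751 = 0.201.

d_min ≈ 0.20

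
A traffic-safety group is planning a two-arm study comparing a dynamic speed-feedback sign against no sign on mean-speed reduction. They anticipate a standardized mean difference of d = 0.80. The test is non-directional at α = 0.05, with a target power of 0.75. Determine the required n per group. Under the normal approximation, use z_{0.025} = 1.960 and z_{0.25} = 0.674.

n = 22 per group

For two independent groups with equal n: n = 2·((z_{α/2} + z_β) / d)².
z_{α/2} + z_β = 1.960 + 0.674 = 2.634.
n = 2 × (2.634 / 0.80)² = 2 × 3.292² = 2 × 10.84 = 21.7.
Round up to the next whole participant.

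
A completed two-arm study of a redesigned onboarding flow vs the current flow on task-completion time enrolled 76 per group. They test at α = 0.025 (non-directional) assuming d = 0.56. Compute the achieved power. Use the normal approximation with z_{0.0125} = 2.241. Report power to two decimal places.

power ≈ 0.89

For two equal groups, power = Φ(d·√(n/2) − z_{α/2}).
d·√(n/2) = 0.56 × √(76/2) = 0.56 × 6.164 = 3.452.
z_β = 3.452 − 2.241 = 1.211.
Power = Φ(1.211) = 0.887.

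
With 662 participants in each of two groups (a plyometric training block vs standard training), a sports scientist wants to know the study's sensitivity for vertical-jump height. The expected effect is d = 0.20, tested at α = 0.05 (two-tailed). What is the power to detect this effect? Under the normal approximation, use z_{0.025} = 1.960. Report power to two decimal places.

For two equal groups, power = Φ(d·√(n/2) − z_{α/2}).
d·√(n/2) = 0.20 × √(662/2) = 0.20 × 18.193 = 3.639.
z_β = 3.639 − 1.960 = 1.679.
Power = Φ(1.679) = 0.953.

power ≈ 0.95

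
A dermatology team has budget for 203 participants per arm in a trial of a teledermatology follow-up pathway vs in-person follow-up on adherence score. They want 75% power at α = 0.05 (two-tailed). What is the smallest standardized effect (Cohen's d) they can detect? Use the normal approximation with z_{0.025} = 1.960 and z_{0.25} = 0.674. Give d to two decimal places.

For two independent groups of n = 203 each: d_min = (z_{α/2} + z_β)·√(2/n).
z-sum = 1.960 + 0.674 = 2.634.
d_min = 2.634 × √(2/203) = 2.634 × 0.0993 = 0.261.

d_min ≈ 0.26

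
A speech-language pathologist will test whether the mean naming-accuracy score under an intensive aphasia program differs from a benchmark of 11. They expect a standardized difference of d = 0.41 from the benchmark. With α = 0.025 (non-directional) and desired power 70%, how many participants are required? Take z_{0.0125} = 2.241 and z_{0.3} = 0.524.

n = 46

For a one-sample test: n = ((z_{α/2} + z_β) / d)².
z_{α/2} + z_β = 2.241 + 0.524 = 2.765.
n = (2.765 / 0.41)² = 6.744² = 45.48.
Round up.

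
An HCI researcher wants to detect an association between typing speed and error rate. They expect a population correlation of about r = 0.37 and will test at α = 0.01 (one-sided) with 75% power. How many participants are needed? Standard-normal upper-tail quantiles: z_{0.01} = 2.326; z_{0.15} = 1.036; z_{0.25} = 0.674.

Fisher's z: C = ½·ln((1+r)/(1−r)) = ½·ln(2.1746) = 0.3884.
n = ((z_{α} + z_β)/C)² + 3.
(2.326 + 0.674) / 0.3884 = 3.000 / 0.3884 = 7.724.
n = 7.724² + 3 = 59.66 + 3 = 62.7.
Round up.

n = 63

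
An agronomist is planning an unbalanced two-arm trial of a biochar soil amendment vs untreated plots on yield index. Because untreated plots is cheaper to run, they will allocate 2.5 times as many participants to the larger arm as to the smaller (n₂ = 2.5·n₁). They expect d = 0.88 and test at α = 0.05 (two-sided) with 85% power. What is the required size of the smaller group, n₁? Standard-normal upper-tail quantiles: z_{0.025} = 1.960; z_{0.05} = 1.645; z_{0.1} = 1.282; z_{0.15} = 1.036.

n₁ = 17

With allocation ratio k = n₂/n₁ = 2.5, Var(x̄₁−x̄₂) = σ²(1/n₁ + 1/(k·n₁)) = σ²·(k+1)/(k·n₁).
So n₁ = (1 + 1/k)·((z_{α/2} + z_β)/d)² = 1.400 × (2.996/0.88)².
n₁ = 1.400 × 11.59 = 16.2.
Round up: n₁ = 17, giving n₂ = ⌈2.5 × 17⌉ = ⌈42.5⌉ = 43.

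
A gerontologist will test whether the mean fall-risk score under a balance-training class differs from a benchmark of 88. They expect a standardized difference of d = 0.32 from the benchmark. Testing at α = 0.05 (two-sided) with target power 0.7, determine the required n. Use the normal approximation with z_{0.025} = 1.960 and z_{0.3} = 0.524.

For a one-sample test: n = ((z_{α/2} + z_β) / d)².
z_{α/2} + z_β = 1.960 + 0.524 = 2.484.
n = (2.484 / 0.32)² = 7.763² = 60.26.
Round up.

n = 61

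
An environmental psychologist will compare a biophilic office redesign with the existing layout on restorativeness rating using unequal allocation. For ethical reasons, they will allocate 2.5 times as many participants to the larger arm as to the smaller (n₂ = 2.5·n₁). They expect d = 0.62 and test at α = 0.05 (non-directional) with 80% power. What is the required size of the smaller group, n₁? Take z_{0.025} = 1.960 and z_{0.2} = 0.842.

n₁ = 29

With allocation ratio k = n₂/n₁ = 2.5, Var(x̄₁−x̄₂) = σ²(1/n₁ + 1/(k·n₁)) = σ²·(k+1)/(k·n₁).
So n₁ = (1 + 1/k)·((z_{α/2} + z_β)/d)² = 1.400 × (2.802/0.62)².
n₁ = 1.400 × 20.42 = 28.6.
Round up: n₁ = 29, giving n₂ = ⌈2.5 × 29⌉ = ⌈72.5⌉ = 73.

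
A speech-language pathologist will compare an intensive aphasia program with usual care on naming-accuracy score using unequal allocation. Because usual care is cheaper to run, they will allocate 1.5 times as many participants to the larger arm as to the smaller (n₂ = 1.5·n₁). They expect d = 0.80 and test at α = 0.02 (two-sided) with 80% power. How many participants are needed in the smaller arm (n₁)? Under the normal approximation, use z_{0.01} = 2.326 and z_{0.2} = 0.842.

n₁ = 27

With allocation ratio k = n₂/n₁ = 1.5, Var(x̄₁−x̄₂) = σ²(1/n₁ + 1/(k·n₁)) = σ²·(k+1)/(k·n₁).
So n₁ = (1 + 1/k)·((z_{α/2} + z_β)/d)² = 1.667 × (3.168/0.80)².
n₁ = 1.667 × 15.68 = 26.1.
Round up: n₁ = 27, giving n₂ = ⌈1.5 × 27⌉ = ⌈40.5⌉ = 41.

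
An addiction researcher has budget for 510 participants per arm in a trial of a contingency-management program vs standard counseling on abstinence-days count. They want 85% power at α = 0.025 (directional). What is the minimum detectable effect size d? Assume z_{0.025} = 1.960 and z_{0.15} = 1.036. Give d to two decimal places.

d_min ≈ 0.19

For two independent groups of n = 510 each: d_min = (z_{α} + z_β)·√(2/n).
z-sum = 1.960 + 1.036 = 2.996.
d_min = 2.996 × √(2/510) = 2.996 × 0.0626 = 0.188.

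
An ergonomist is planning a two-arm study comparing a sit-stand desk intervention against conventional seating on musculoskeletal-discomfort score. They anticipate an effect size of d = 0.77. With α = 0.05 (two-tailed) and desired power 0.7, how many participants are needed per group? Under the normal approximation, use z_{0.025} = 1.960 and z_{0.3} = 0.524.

n = 21 per group

For two independent groups with equal n: n = 2·((z_{α/2} + z_β) / d)².
z_{α/2} + z_β = 1.960 + 0.524 = 2.484.
n = 2 × (2.484 / 0.77)² = 2 × 3.226² = 2 × 10.41 = 20.8.
Round up to the next whole participant.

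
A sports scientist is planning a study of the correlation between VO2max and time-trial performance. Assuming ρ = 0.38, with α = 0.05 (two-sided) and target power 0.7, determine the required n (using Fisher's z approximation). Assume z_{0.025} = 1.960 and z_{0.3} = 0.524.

Fisher's z: C = ½·ln((1+r)/(1−r)) = ½·ln(2.2258) = 0.4001.
n = ((z_{α/2} + z_β)/C)² + 3.
(1.960 + 0.524) / 0.4001 = 2.484 / 0.4001 = 6.208.
n = 6.208² + 3 = 38.54 + 3 = 41.5.
Round up.

n = 42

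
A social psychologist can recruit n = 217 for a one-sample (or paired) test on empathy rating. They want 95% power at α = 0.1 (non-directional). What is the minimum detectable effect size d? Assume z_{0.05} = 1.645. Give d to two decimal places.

For a single sample (or paired design) of n = 217: d_min = (z_{α/2} + z_β)/√n.
z-sum = 1.645 + 1.645 = 3.290.
d_min = 3.290 / √217 = 3.290 / 14.731 = 0.223.

d_min ≈ 0.22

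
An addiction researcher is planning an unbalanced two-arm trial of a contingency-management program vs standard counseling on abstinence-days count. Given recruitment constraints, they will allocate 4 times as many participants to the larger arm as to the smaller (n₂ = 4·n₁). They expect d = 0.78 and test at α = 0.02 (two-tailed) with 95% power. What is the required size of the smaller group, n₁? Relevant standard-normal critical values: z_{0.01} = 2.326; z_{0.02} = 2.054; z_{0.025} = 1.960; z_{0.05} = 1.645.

n₁ = 33

With allocation ratio k = n₂/n₁ = 4, Var(x̄₁−x̄₂) = σ²(1/n₁ + 1/(k·n₁)) = σ²·(k+1)/(k·n₁).
So n₁ = (1 + 1/k)·((z_{α/2} + z_β)/d)² = 1.250 × (3.971/0.78)².
n₁ = 1.250 × 25.92 = 32.4.
Round up: n₁ = 33, giving n₂ = 4 × 33 = 132.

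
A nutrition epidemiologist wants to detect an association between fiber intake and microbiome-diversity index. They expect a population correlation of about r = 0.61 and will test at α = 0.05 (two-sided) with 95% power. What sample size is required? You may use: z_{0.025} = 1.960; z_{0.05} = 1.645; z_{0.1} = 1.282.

Fisher's z: C = ½·ln((1+r)/(1−r)) = ½·ln(4.1282) = 0.7089.
n = ((z_{α/2} + z_β)/C)² + 3.
(1.960 + 1.645) / 0.7089 = 3.605 / 0.7089 = 5.085.
n = 5.085² + 3 = 25.86 + 3 = 28.9.
Round up.

n = 29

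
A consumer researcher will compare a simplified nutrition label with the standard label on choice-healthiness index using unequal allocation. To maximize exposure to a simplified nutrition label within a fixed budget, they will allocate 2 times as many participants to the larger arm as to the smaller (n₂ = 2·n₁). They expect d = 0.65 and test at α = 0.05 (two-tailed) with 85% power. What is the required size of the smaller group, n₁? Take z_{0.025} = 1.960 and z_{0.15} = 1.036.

n₁ = 32

With allocation ratio k = n₂/n₁ = 2, Var(x̄₁−x̄₂) = σ²(1/n₁ + 1/(k·n₁)) = σ²·(k+1)/(k·n₁).
So n₁ = (1 + 1/k)·((z_{α/2} + z_β)/d)² = 1.500 × (2.996/0.65)².
n₁ = 1.500 × 21.25 = 31.9.
Round up: n₁ = 32, giving n₂ = 2 × 32 = 64.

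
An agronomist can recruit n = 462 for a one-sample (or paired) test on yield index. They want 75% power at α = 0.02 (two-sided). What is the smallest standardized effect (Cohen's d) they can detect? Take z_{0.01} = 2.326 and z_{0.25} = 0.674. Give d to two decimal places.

d_min ≈ 0.14

For a single sample (or paired design) of n = 462: d_min = (z_{α/2} + z_β)/√n.
z-sum = 2.326 + 0.674 = 3.000.
d_min = 3.000 / √462 = 3.000 / 21.494 = 0.140.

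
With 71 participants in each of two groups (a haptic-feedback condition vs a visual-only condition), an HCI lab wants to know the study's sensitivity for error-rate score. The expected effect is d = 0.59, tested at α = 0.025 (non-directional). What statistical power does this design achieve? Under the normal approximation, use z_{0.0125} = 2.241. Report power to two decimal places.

For two equal groups, power = Φ(d·√(n/2) − z_{α/2}).
d·√(n/2) = 0.59 × √(71/2) = 0.59 × 5.958 = 3.515.
z_β = 3.515 − 2.241 = 1.274.
Power = Φ(1.274) = 0.899.

power ≈ 0.90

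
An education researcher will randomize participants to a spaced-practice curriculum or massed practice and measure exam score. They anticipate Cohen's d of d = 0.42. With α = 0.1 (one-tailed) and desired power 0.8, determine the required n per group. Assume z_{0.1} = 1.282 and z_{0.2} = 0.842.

For two independent groups with equal n: n = 2·((z_{α} + z_β) / d)².
z_{α} + z_β = 1.282 + 0.842 = 2.124.
n = 2 × (2.124 / 0.42)² = 2 × 5.057² = 2 × 25.57 = 51.1.
Round up to the next whole participant.

n = 52 per group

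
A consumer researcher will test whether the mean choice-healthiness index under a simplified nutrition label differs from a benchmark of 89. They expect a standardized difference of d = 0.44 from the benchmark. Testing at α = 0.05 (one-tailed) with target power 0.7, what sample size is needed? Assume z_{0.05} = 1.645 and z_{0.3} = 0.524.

n = 25

For a one-sample test: n = ((z_{α} + z_β) / d)².
z_{α} + z_β = 1.645 + 0.524 = 2.169.
n = (2.169 / 0.44)² = 4.930² = 24.30.
Round up.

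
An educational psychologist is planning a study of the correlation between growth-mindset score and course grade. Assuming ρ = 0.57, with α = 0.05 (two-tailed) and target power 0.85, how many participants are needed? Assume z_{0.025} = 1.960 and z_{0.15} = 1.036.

n = 25

Fisher's z: C = ½·ln((1+r)/(1−r)) = ½·ln(3.6512) = 0.6475.
n = ((z_{α/2} + z_β)/C)² + 3.
(1.960 + 1.036) / 0.6475 = 2.996 / 0.6475 = 4.627.
n = 4.627² + 3 = 21.41 + 3 = 24.4.
Round up.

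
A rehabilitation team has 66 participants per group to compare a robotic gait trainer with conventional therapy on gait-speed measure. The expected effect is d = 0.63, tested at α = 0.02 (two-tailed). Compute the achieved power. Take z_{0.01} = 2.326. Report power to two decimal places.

For two equal groups, power = Φ(d·√(n/2) − z_{α/2}).
d·√(n/2) = 0.63 × √(66/2) = 0.63 × 5.745 = 3.619.
z_β = 3.619 − 2.326 = 1.293.
Power = Φ(1.293) = 0.902.

power ≈ 0.90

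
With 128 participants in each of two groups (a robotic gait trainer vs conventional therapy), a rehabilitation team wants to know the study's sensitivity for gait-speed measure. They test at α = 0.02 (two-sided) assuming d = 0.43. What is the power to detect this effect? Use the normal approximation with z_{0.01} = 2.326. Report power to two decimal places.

power ≈ 0.87

For two equal groups, power = Φ(d·√(n/2) − z_{α/2}).
d·√(n/2) = 0.43 × √(128/2) = 0.43 × 8.000 = 3.440.
z_β = 3.440 − 2.326 = 1.114.
Power = Φ(1.114) = 0.867.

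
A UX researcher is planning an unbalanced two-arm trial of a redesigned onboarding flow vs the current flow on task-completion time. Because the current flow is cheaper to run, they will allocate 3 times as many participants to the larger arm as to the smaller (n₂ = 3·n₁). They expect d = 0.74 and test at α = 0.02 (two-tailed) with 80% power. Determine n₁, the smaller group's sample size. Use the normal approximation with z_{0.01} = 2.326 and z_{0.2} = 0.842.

n₁ = 25

With allocation ratio k = n₂/n₁ = 3, Var(x̄₁−x̄₂) = σ²(1/n₁ + 1/(k·n₁)) = σ²·(k+1)/(k·n₁).
So n₁ = (1 + 1/k)·((z_{α/2} + z_β)/d)² = 1.333 × (3.168/0.74)².
n₁ = 1.333 × 18.33 = 24.4.
Round up: n₁ = 25, giving n₂ = 3 × 25 = 75.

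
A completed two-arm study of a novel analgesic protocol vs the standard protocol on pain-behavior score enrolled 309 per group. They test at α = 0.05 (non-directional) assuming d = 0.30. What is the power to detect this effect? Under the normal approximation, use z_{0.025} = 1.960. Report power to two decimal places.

For two equal groups, power = Φ(d·√(n/2) − z_{α/2}).
d·√(n/2) = 0.30 × √(309/2) = 0.30 × 12.430 = 3.729.
z_β = 3.729 − 1.960 = 1.769.
Power = Φ(1.769) = 0.962.

power ≈ 0.96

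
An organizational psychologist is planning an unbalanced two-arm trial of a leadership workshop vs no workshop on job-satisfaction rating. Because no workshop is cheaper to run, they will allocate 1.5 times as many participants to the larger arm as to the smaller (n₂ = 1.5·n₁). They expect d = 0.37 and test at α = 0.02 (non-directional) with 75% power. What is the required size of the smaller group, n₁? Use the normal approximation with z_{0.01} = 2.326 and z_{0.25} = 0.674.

n₁ = 110

With allocation ratio k = n₂/n₁ = 1.5, Var(x̄₁−x̄₂) = σ²(1/n₁ + 1/(k·n₁)) = σ²·(k+1)/(k·n₁).
So n₁ = (1 + 1/k)·((z_{α/2} + z_β)/d)² = 1.667 × (3.000/0.37)².
n₁ = 1.667 × 65.74 = 109.6.
Round up: n₁ = 110, giving n₂ = 1.5 × 110 = 165.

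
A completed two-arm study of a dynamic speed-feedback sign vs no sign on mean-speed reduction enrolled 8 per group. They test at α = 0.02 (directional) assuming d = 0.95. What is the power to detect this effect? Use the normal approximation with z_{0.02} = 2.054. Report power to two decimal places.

power ≈ 0.44

For two equal groups, power = Φ(d·√(n/2) − z_{α}).
d·√(n/2) = 0.95 × √(8/2) = 0.95 × 2.000 = 1.900.
z_β = 1.900 − 2.054 = -0.154.
Power = Φ(-0.154) = 0.439.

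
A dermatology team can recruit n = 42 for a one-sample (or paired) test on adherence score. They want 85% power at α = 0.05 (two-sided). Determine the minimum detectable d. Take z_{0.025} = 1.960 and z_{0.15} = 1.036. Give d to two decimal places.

For a single sample (or paired design) of n = 42: d_min = (z_{α/2} + z_β)/√n.
z-sum = 1.960 + 1.036 = 2.996.
d_min = 2.996 / √42 = 2.996 / 6.481 = 0.462.

d_min ≈ 0.46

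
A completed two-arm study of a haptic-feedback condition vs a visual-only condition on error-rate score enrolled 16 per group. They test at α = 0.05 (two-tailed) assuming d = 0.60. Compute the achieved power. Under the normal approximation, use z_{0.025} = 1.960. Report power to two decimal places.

power ≈ 0.40

For two equal groups, power = Φ(d·√(n/2) − z_{α/2}).
d·√(n/2) = 0.60 × √(16/2) = 0.60 × 2.828 = 1.697.
z_β = 1.697 − 1.960 = -0.263.
Power = Φ(-0.263) = 0.396.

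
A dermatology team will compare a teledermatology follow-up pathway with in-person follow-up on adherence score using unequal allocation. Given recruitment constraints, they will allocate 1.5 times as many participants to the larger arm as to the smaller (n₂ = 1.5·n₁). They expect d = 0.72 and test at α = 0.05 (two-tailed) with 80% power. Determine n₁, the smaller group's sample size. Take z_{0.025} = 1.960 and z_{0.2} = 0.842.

n₁ = 26

With allocation ratio k = n₂/n₁ = 1.5, Var(x̄₁−x̄₂) = σ²(1/n₁ + 1/(k·n₁)) = σ²·(k+1)/(k·n₁).
So n₁ = (1 + 1/k)·((z_{α/2} + z_β)/d)² = 1.667 × (2.802/0.72)².
n₁ = 1.667 × 15.15 = 25.2.
Round up: n₁ = 26, giving n₂ = 1.5 × 26 = 39.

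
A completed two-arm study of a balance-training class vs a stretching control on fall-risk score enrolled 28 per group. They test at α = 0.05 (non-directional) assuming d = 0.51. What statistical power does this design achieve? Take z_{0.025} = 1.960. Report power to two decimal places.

For two equal groups, power = Φ(d·√(n/2) − z_{α/2}).
d·√(n/2) = 0.51 × √(28/2) = 0.51 × 3.742 = 1.908.
z_β = 1.908 − 1.960 = -0.052.
Power = Φ(-0.052) = 0.479.

power ≈ 0.48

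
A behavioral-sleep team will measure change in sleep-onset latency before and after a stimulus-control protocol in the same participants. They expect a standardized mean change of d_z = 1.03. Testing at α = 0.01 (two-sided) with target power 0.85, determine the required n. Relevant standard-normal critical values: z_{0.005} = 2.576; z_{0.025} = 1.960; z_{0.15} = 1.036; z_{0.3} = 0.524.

n = 13 pairs

For a paired (one-sample on differences) test: n = ((z_{α/2} + z_β) / d)².
z_{α/2} + z_β = 2.576 + 1.036 = 3.612.
n = (3.612 / 1.03)² = 3.507² = 12.30.
Round up.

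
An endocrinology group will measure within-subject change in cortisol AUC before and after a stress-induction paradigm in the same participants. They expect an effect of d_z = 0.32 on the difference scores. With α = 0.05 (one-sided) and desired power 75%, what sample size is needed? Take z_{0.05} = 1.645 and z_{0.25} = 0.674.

n = 53 pairs

For a paired (one-sample on differences) test: n = ((z_{α} + z_β) / d)².
z_{α} + z_β = 1.645 + 0.674 = 2.319.
n = (2.319 / 0.32)² = 7.247² = 52.52.
Round up.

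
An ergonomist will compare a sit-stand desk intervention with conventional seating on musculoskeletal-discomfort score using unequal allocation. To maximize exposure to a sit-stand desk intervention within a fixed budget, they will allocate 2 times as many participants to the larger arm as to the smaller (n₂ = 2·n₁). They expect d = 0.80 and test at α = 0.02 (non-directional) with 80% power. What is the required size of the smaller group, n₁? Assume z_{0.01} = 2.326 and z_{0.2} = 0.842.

n₁ = 24

With allocation ratio k = n₂/n₁ = 2, Var(x̄₁−x̄₂) = σ²(1/n₁ + 1/(k·n₁)) = σ²·(k+1)/(k·n₁).
So n₁ = (1 + 1/k)·((z_{α/2} + z_β)/d)² = 1.500 × (3.168/0.80)².
n₁ = 1.500 × 15.68 = 23.5.
Round up: n₁ = 24, giving n₂ = 2 × 24 = 48.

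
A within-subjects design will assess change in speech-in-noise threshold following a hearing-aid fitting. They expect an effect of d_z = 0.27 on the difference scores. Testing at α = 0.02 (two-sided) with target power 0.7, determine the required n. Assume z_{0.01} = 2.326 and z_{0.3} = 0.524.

n = 112 pairs

For a paired (one-sample on differences) test: n = ((z_{α/2} + z_β) / d)².
z_{α/2} + z_β = 2.326 + 0.524 = 2.850.
n = (2.850 / 0.27)² = 10.556² = 111.42.
Round up.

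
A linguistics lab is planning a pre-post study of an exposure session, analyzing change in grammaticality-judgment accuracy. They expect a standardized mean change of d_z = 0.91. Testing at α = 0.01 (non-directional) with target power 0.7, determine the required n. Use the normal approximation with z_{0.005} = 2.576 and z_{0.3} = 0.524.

For a paired (one-sample on differences) test: n = ((z_{α/2} + z_β) / d)².
z_{α/2} + z_β = 2.576 + 0.524 = 3.100.
n = (3.100 / 0.91)² = 3.407² = 11.60.
Round up.

n = 12 pairs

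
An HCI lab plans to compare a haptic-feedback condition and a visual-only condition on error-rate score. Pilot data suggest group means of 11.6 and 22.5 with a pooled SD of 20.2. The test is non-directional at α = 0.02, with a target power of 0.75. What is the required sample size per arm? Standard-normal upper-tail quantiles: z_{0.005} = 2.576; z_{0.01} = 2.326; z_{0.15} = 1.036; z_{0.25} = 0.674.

n = 62 per group

Cohen's d = |M₁ − M₂| / SD_pooled = |11.6 − 22.5| / 20.2 = 10.9 / 20.2 = 0.540.
For two independent groups with equal n: n = 2·((z_{α/2} + z_β) / d)².
z_{α/2} + z_β = 2.326 + 0.674 = 3.000.
n = 2 × (3.000 / 0.540)² = 2 × 5.556² = 2 × 30.86 = 61.7.
Round up to the next whole participant.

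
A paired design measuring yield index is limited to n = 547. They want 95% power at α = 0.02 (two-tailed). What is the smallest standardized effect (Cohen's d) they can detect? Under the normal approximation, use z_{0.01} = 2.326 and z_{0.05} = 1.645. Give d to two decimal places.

d_min ≈ 0.17

For a single sample (or paired design) of n = 547: d_min = (z_{α/2} + z_β)/√n.
z-sum = 2.326 + 1.645 = 3.971.
d_min = 3.971 / √547 = 3.971 / 23.388 = 0.170.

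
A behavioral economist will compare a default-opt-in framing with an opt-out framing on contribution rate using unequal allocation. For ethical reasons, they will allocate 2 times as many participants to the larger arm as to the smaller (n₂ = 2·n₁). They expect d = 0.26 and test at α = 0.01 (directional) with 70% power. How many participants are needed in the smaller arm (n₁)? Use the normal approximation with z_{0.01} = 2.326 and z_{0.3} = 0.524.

n₁ = 181

With allocation ratio k = n₂/n₁ = 2, Var(x̄₁−x̄₂) = σ²(1/n₁ + 1/(k·n₁)) = σ²·(k+1)/(k·n₁).
So n₁ = (1 + 1/k)·((z_{α} + z_β)/d)² = 1.500 × (2.850/0.26)².
n₁ = 1.500 × 120.16 = 180.2.
Round up: n₁ = 181, giving n₂ = 2 × 181 = 362.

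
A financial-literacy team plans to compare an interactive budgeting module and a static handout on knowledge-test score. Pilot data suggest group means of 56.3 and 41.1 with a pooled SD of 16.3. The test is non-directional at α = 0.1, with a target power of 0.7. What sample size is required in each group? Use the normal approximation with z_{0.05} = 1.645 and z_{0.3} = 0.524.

n = 11 per group

Cohen's d = |M₁ − M₂| / SD_pooled = |56.3 − 41.1| / 16.3 = 15.2 / 16.3 = 0.933.
For two independent groups with equal n: n = 2·((z_{α/2} + z_β) / d)².
z_{α/2} + z_β = 1.645 + 0.524 = 2.169.
n = 2 × (2.169 / 0.933)² = 2 × 2.325² = 2 × 5.40 = 10.8.
Round up to the next whole participant.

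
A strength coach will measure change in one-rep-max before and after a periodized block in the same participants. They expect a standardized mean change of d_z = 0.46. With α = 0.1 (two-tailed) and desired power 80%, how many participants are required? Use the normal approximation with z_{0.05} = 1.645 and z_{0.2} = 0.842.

For a paired (one-sample on differences) test: n = ((z_{α/2} + z_β) / d)².
z_{α/2} + z_β = 1.645 + 0.842 = 2.487.
n = (2.487 / 0.46)² = 5.407² = 29.23.
Round up.

n = 30 pairs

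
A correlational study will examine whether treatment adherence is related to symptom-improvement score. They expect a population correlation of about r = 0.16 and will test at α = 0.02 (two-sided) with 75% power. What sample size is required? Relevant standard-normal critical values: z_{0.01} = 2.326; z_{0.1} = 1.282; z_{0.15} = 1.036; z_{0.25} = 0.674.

Fisher's z: C = ½·ln((1+r)/(1−r)) = ½·ln(1.3810) = 0.1614.
n = ((z_{α/2} + z_β)/C)² + 3.
(2.326 + 0.674) / 0.1614 = 3.000 / 0.1614 = 18.587.
n = 18.587² + 3 = 345.49 + 3 = 348.5.
Round up.

n = 349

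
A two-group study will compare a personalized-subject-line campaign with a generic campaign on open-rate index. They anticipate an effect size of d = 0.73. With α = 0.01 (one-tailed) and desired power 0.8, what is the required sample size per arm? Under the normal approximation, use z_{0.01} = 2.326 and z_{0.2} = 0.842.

n = 38 per group

For two independent groups with equal n: n = 2·((z_{α} + z_β) / d)².
z_{α} + z_β = 2.326 + 0.842 = 3.168.
n = 2 × (3.168 / 0.73)² = 2 × 4.340² = 2 × 18.83 = 37.7.
Round up to the next whole participant.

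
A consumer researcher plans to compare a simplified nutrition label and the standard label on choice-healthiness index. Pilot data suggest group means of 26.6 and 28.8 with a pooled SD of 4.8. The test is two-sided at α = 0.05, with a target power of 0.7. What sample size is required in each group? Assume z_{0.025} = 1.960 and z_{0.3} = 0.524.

Cohen's d = |M₁ − M₂| / SD_pooled = |26.6 − 28.8| / 4.8 = 2.2 / 4.8 = 0.458.
For two independent groups with equal n: n = 2·((z_{α/2} + z_β) / d)².
z_{α/2} + z_β = 1.960 + 0.524 = 2.484.
n = 2 × (2.484 / 0.458)² = 2 × 5.424² = 2 × 29.42 = 58.8.
Round up to the next whole participant.

n = 59 per group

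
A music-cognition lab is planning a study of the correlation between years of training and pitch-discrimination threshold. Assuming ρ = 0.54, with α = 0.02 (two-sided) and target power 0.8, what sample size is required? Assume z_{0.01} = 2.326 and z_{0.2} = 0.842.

n = 31

Fisher's z: C = ½·ln((1+r)/(1−r)) = ½·ln(3.3478) = 0.6042.
n = ((z_{α/2} + z_β)/C)² + 3.
(2.326 + 0.842) / 0.6042 = 3.168 / 0.6042 = 5.243.
n = 5.243² + 3 = 27.49 + 3 = 30.5.
Round up.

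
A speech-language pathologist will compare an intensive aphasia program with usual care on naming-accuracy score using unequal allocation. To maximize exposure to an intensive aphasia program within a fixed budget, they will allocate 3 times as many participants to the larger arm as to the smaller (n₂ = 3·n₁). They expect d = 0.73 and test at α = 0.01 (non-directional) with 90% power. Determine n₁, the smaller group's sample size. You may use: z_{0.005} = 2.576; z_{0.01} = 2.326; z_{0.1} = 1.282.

n₁ = 38

With allocation ratio k = n₂/n₁ = 3, Var(x̄₁−x̄₂) = σ²(1/n₁ + 1/(k·n₁)) = σ²·(k+1)/(k·n₁).
So n₁ = (1 + 1/k)·((z_{α/2} + z_β)/d)² = 1.333 × (3.858/0.73)².
n₁ = 1.333 × 27.93 = 37.2.
Round up: n₁ = 38, giving n₂ = 3 × 38 = 114.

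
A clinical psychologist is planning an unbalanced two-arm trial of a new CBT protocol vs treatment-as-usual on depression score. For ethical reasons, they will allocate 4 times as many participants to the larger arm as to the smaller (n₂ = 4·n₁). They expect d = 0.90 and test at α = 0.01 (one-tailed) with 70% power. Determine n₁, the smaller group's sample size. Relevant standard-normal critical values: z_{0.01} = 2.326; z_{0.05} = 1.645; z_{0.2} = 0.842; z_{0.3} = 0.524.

n₁ = 13

With allocation ratio k = n₂/n₁ = 4, Var(x̄₁−x̄₂) = σ²(1/n₁ + 1/(k·n₁)) = σ²·(k+1)/(k·n₁).
So n₁ = (1 + 1/k)·((z_{α} + z_β)/d)² = 1.250 × (2.850/0.90)².
n₁ = 1.250 × 10.03 = 12.5.
Round up: n₁ = 13, giving n₂ = 4 × 13 = 52.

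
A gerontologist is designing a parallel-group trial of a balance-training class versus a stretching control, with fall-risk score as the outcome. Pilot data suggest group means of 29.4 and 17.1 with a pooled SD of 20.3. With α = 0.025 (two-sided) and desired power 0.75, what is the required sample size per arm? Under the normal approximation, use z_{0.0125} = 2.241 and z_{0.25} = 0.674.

Cohen's d = |M₁ − M₂| / SD_pooled = |29.4 − 17.1| / 20.3 = 12.3 / 20.3 = 0.606.
For two independent groups with equal n: n = 2·((z_{α/2} + z_β) / d)².
z_{α/2} + z_β = 2.241 + 0.674 = 2.915.
n = 2 × (2.915 / 0.606)² = 2 × 4.810² = 2 × 23.14 = 46.3.
Round up to the next whole participant.

n = 47 per group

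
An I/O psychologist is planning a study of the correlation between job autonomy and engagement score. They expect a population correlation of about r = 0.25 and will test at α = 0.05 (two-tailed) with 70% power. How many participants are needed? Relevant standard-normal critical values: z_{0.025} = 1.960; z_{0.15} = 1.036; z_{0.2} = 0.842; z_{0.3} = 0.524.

Fisher's z: C = ½·ln((1+r)/(1−r)) = ½·ln(1.6667) = 0.2554.
n = ((z_{α/2} + z_β)/C)² + 3.
(1.960 + 0.524) / 0.2554 = 2.484 / 0.2554 = 9.726.
n = 9.726² + 3 = 94.59 + 3 = 97.6.
Round up.

n = 98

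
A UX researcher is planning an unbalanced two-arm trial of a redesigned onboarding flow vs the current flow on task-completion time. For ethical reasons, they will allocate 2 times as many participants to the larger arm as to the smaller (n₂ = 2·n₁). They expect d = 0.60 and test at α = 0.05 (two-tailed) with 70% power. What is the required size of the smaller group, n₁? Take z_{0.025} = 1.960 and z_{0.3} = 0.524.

n₁ = 26

With allocation ratio k = n₂/n₁ = 2, Var(x̄₁−x̄₂) = σ²(1/n₁ + 1/(k·n₁)) = σ²·(k+1)/(k·n₁).
So n₁ = (1 + 1/k)·((z_{α/2} + z_β)/d)² = 1.500 × (2.484/0.60)².
n₁ = 1.500 × 17.14 = 25.7.
Round up: n₁ = 26, giving n₂ = 2 × 26 = 52.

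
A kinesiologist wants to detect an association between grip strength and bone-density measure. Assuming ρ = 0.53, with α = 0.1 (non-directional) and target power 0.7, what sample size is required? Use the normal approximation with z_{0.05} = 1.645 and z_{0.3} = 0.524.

n = 17

Fisher's z: C = ½·ln((1+r)/(1−r)) = ½·ln(3.2553) = 0.5901.
n = ((z_{α/2} + z_β)/C)² + 3.
(1.645 + 0.524) / 0.5901 = 2.169 / 0.5901 = 3.676.
n = 3.676² + 3 = 13.51 + 3 = 16.5.
Round up.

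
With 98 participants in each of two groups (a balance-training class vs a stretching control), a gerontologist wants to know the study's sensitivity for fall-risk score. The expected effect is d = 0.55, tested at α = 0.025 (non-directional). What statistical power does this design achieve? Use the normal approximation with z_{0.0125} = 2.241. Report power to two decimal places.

power ≈ 0.95

For two equal groups, power = Φ(d·√(n/2) − z_{α/2}).
d·√(n/2) = 0.55 × √(98/2) = 0.55 × 7.000 = 3.850.
z_β = 3.850 − 2.241 = 1.609.
Power = Φ(1.609) = 0.946.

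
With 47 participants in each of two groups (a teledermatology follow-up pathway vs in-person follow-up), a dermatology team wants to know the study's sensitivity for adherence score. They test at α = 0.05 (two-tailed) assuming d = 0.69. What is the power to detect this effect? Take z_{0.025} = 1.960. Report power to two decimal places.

For two equal groups, power = Φ(d·√(n/2) − z_{α/2}).
d·√(n/2) = 0.69 × √(47/2) = 0.69 × 4.848 = 3.345.
z_β = 3.345 − 1.960 = 1.385.
Power = Φ(1.385) = 0.917.

power ≈ 0.92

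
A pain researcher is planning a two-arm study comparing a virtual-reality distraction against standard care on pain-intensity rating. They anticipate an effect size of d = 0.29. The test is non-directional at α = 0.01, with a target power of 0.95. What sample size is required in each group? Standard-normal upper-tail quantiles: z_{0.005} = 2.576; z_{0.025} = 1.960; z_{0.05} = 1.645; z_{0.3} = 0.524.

For two independent groups with equal n: n = 2·((z_{α/2} + z_β) / d)².
z_{α/2} + z_β = 2.576 + 1.645 = 4.221.
n = 2 × (4.221 / 0.29)² = 2 × 14.555² = 2 × 211.85 = 423.7.
Round up to the next whole participant.

n = 424 per group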